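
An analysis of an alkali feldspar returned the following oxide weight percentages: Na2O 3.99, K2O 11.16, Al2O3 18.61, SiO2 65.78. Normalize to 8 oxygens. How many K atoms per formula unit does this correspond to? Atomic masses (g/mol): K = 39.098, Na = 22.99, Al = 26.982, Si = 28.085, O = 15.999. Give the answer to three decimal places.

3.99 wt% Na2O ÷ 61.979 g/mol = 0.06438 mol, giving 0.12876 Na and 0.06438 O.
11.16 wt% K2O ÷ 94.195 g/mol = 0.11848 mol, giving 0.23696 K and 0.11848 O.
18.61 wt% Al2O3 ÷ 101.961 g/mol = 0.18252 mol, giving 0.36504 Al and 0.54756 O.
65.78 wt% SiO2 ÷ 60.083 g/mol = 1.09482 mol, giving 1.09482 Si and 2.18964 O.
Oxygen sums to 2.92006; scaling by 8/2.92006 = 2.73967 puts the formula on 8 O.
K: 0.23696 × 2.73967 = 0.649 atoms per formula unit.

0.649 K apfu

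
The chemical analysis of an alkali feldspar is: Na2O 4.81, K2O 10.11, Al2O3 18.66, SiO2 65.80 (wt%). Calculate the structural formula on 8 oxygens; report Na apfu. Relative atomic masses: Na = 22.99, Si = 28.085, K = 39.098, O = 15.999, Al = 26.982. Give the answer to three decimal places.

0.425 Na apfu

4.81 wt% Na2O ÷ 61.979 g/mol = 0.07761 mol, giving 0.15522 Na and 0.07761 O.
10.11 wt% K2O ÷ 94.195 g/mol = 0.10733 mol, giving 0.21466 K and 0.10733 O.
18.66 wt% Al2O3 ÷ 101.961 g/mol = 0.18301 mol, giving 0.36602 Al and 0.54903 O.
65.80 wt% SiO2 ÷ 60.083 g/mol = 1.09515 mol, giving 1.09515 Si and 2.19030 O.
Oxygen sums to 2.92427; scaling by 8/2.92427 = 2.73573 puts the formula on 8 O.
Na: 0.15522 × 2.73573 = 0.425 atoms per formula unit.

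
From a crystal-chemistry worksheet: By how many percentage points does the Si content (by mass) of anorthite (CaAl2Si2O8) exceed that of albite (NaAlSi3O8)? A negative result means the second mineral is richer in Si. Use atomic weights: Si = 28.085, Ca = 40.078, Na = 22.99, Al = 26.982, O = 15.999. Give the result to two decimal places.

M(CaAl2Si2O8) = 278.204 g/mol, so wt% Si = 56.170/278.204 × 100 = 20.19%.
M(NaAlSi3O8) = 262.219 g/mol, so wt% Si = 84.255/262.219 × 100 = 32.13%.
20.19 − 32.13 = -11.94 pp.

-11.94 percentage points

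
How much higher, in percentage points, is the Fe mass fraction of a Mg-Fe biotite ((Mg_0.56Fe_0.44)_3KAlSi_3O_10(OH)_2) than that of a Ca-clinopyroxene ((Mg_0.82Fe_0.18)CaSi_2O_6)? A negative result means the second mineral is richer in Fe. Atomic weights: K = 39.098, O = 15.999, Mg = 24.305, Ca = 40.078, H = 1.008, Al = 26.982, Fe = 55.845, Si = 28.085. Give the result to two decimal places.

11.54 percentage points

First mineral: 73.715 g Fe in 458.887 g formula = 16.06 wt% Fe.
Second mineral: 10.052 g Fe in 222.224 g formula = 4.52 wt% Fe.
16.06% − 4.52% gives a difference of 11.54 percentage points.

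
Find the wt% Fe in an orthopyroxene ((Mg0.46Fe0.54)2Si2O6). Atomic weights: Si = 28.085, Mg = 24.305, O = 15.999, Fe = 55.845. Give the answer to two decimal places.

25.68 weight percent

Formula mass = 0.92×24.305 + 1.08×55.845 + 2×28.085 + 6×15.999 = 234.837 g/mol, of which 60.313 g is Fe.
So Fe makes up 60.313/234.837 = 0.2568 of the mass, i.e. 25.68%.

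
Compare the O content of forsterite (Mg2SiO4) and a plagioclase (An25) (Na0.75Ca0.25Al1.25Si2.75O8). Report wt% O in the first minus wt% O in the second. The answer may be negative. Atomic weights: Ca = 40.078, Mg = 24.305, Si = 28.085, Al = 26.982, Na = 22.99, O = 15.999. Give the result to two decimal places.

-2.59 percentage points

M(Mg2SiO4) = 140.691 g/mol, so wt% O = 63.996/140.691 × 100 = 45.49%.
M(Na0.75Ca0.25Al1.25Si2.75O8) = 266.215 g/mol, so wt% O = 127.992/266.215 × 100 = 48.08%.
45.49 − 48.08 = -2.59 pp.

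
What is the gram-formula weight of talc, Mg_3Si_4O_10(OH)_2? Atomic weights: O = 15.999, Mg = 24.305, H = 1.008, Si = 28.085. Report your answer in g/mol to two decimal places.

Mg: 3 × 24.305 = 72.9150
Si: 4 × 28.085 = 112.3400
O: 12 × 15.999 = 191.9880
H: 2 × 1.008 = 2.0160
Summing the contributions gives the formula mass.

379.26 g/mol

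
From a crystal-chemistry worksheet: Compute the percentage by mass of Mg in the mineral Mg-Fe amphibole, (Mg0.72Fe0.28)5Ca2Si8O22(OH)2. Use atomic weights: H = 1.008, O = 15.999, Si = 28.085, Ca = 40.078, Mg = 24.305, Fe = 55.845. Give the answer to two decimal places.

10.22 wt%

Molar mass of (Mg0.72Fe0.28)5Ca2Si8O22(OH)2: 3.60×24.305 + 1.40×55.845 + 2×40.078 + 8×28.085 + 24×15.999 + 2×1.008 = 856.509 g/mol.
Mass of Mg per formula unit: 3.60 × 24.305 = 87.498 g.
Weight fraction Mg = 87.498 / 856.509 = 0.1022.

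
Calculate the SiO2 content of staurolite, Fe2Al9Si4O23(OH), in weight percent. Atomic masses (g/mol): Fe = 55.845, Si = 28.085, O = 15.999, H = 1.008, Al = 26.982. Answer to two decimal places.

28.21 wt%

Formula mass = 851.852 g/mol.
4 Si → 4.0000 mol SiO2 per formula unit; M(SiO2) = 60.083, so SiO2 mass = 240.332 g.
240.332/851.852 × 100 = 28.21 wt%.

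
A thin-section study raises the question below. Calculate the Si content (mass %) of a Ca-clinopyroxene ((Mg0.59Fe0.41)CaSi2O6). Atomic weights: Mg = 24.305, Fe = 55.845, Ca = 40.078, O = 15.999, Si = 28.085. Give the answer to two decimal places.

24.48 mass %

M((Mg0.59Fe0.41)CaSi2O6) = 229.478 g/mol.
Si contributes 2 × 28.085 = 56.170 g per mole.
56.170/229.478 = 0.2448 → 24.48%.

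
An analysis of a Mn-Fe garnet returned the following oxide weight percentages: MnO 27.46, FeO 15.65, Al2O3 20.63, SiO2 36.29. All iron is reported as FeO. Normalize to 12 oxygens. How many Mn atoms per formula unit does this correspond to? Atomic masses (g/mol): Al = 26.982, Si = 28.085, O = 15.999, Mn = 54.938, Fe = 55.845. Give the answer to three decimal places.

1.920 Mn apfu

27.46 wt% MnO ÷ 70.937 g/mol = 0.38710 mol, giving 0.38710 Mn and 0.38710 O.
15.65 wt% FeO ÷ 71.844 g/mol = 0.21783 mol, giving 0.21783 Fe and 0.21783 O.
20.63 wt% Al2O3 ÷ 101.961 g/mol = 0.20233 mol, giving 0.40466 Al and 0.60699 O.
36.29 wt% SiO2 ÷ 60.083 g/mol = 0.60400 mol, giving 0.60400 Si and 1.20800 O.
Oxygen sums to 2.41992; scaling by 12/2.41992 = 4.95884 puts the formula on 12 O.
Mn: 0.38710 × 4.95884 = 1.920 atoms per formula unit.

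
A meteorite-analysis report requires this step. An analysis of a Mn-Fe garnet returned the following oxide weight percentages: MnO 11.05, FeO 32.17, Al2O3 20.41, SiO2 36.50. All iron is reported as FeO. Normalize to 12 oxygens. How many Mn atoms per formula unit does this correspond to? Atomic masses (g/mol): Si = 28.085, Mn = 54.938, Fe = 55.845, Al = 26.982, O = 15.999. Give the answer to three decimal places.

MnO: 11.05/70.937 = 0.15577 mol → 0.15577 mol Mn, 0.15577 mol O.
FeO: 32.17/71.844 = 0.44778 mol → 0.44778 mol Fe, 0.44778 mol O.
Al2O3: 20.41/101.961 = 0.20017 mol → 0.40034 mol Al, 0.60051 mol O.
SiO2: 36.50/60.083 = 0.60749 mol → 0.60749 mol Si, 1.21498 mol O.
Total oxygen = 2.41904 mol. Normalization factor = 12/2.41904 = 4.96065.
Mn per 12 O = 0.15577 × 4.96065 = 0.773.

0.773 Mn apfu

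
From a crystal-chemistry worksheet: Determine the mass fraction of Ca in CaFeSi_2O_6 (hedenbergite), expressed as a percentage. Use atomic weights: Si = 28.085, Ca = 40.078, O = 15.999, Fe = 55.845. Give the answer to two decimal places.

16.15 mass %

M(CaFeSi_2O_6) = 248.087 g/mol.
Ca contributes 1 × 40.078 = 40.078 g per mole.
40.078/248.087 = 0.1615 → 16.15%.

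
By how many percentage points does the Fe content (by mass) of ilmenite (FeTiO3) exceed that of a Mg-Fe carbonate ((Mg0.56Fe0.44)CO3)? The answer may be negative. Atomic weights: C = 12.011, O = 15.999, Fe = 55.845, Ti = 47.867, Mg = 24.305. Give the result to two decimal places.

First mineral: 55.845 g Fe in 151.709 g formula = 36.81 wt% Fe.
Second mineral: 24.572 g Fe in 98.191 g formula = 25.02 wt% Fe.
36.81% − 25.02% gives a difference of 11.79 percentage points.

11.79 percentage points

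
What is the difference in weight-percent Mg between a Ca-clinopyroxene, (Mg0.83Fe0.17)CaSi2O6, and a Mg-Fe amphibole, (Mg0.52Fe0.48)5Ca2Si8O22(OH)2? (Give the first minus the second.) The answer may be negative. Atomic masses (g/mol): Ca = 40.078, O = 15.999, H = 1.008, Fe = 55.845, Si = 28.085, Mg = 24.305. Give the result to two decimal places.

1.97 percentage points

First mineral: 20.173 g Mg in 221.909 g formula = 9.09 wt% Mg.
Second mineral: 63.193 g Mg in 888.049 g formula = 7.12 wt% Mg.
9.09% − 7.12% gives a difference of 1.97 percentage points.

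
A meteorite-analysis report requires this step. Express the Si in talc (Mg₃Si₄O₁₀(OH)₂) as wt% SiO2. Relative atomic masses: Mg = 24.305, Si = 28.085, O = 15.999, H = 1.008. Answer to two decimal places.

63.37 wt%

Formula mass = 379.259 g/mol.
4 Si → 4.0000 mol SiO2 per formula unit; M(SiO2) = 60.083, so SiO2 mass = 240.332 g.
240.332/379.259 × 100 = 63.37 wt%.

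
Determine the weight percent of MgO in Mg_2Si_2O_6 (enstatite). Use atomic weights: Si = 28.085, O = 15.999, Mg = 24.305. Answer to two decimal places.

40.15 wt%

Formula mass = 200.774 g/mol.
2 Mg → 2.0000 mol MgO per formula unit; M(MgO) = 40.304, so MgO mass = 80.608 g.
80.608/200.774 × 100 = 40.15 wt%.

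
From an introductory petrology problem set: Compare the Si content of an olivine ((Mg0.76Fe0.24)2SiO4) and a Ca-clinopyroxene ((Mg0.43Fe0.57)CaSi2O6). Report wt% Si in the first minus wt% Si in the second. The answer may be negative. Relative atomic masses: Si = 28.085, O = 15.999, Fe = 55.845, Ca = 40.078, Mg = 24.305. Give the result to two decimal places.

-5.93 percentage points

M((Mg0.76Fe0.24)2SiO4) = 155.830 g/mol, so wt% Si = 28.085/155.830 × 100 = 18.02%.
M((Mg0.43Fe0.57)CaSi2O6) = 234.525 g/mol, so wt% Si = 56.170/234.525 × 100 = 23.95%.
18.02 − 23.95 = -5.93 pp.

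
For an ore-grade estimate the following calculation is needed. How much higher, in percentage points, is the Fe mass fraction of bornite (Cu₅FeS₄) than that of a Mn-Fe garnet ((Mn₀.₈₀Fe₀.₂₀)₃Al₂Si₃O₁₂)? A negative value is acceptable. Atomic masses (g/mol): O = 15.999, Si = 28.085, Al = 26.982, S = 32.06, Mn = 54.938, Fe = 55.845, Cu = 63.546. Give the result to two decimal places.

First mineral: 55.845 g Fe in 501.815 g formula = 11.13 wt% Fe.
Second mineral: 33.507 g Fe in 495.565 g formula = 6.76 wt% Fe.
11.13% − 6.76% gives a difference of 4.37 percentage points.

4.37 percentage points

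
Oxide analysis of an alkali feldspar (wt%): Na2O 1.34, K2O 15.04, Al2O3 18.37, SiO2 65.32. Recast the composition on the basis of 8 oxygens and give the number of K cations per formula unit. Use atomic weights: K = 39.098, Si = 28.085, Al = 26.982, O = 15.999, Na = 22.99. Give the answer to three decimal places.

Na2O (M=61.979): mol = 0.02162; Na = 0.04324, O = 0.02162.
K2O (M=94.195): mol = 0.15967; K = 0.31934, O = 0.15967.
Al2O3 (M=101.961): mol = 0.18017; Al = 0.36034, O = 0.54051.
SiO2 (M=60.083): mol = 1.08716; Si = 1.08716, O = 2.17432.
ΣO = 2.89612; factor = 8/ΣO = 2.76232.
K apfu = 0.31934 × 2.76232 = 0.882.

0.882 K apfu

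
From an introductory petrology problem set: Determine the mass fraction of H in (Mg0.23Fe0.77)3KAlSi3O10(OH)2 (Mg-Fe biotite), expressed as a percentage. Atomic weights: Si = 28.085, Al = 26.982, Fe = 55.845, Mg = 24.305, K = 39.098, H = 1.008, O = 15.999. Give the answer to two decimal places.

Formula mass = 0.69·24.305 + 2.31·55.845 + 1·39.098 + 1·26.982 + 3·28.085 + 12·15.999 + 2·1.008 = 490.111 g/mol, of which 2.016 g is H.
So H makes up 2.016/490.111 = 0.0041 of the mass, i.e. 0.41%.

0.41 mass %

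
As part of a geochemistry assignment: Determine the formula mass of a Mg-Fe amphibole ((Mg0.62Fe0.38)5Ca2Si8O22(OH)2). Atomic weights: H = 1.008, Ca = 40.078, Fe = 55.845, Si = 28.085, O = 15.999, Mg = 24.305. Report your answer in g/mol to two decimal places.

872.28 g/mol

Mg: 3.10 × 24.305 = 75.3455
Fe: 1.90 × 55.845 = 106.1055
Ca: 2 × 40.078 = 80.1560
Si: 8 × 28.085 = 224.6800
O: 24 × 15.999 = 383.9760
H: 2 × 1.008 = 2.0160
Summing the contributions gives the formula mass.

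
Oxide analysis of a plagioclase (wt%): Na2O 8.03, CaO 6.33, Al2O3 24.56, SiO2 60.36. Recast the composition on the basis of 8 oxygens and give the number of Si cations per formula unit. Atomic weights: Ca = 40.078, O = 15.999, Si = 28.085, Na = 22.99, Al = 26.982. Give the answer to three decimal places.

2.702 Si apfu

Na2O: 8.03/61.979 = 0.12956 mol → 0.25912 mol Na, 0.12956 mol O.
CaO: 6.33/56.077 = 0.11288 mol → 0.11288 mol Ca, 0.11288 mol O.
Al2O3: 24.56/101.961 = 0.24088 mol → 0.48176 mol Al, 0.72264 mol O.
SiO2: 60.36/60.083 = 1.00461 mol → 1.00461 mol Si, 2.00922 mol O.
Total oxygen = 2.97430 mol. Normalization factor = 8/2.97430 = 2.68971.
Si per 8 O = 1.00461 × 2.68971 = 2.702.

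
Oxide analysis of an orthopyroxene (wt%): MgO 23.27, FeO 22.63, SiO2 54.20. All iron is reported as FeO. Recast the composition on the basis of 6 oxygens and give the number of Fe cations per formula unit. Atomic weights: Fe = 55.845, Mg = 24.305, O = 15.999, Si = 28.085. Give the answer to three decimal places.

23.27 wt% MgO ÷ 40.304 g/mol = 0.57736 mol, giving 0.57736 Mg and 0.57736 O.
22.63 wt% FeO ÷ 71.844 g/mol = 0.31499 mol, giving 0.31499 Fe and 0.31499 O.
54.20 wt% SiO2 ÷ 60.083 g/mol = 0.90209 mol, giving 0.90209 Si and 1.80418 O.
Oxygen sums to 2.69653; scaling by 6/2.69653 = 2.22508 puts the formula on 6 O.
Fe: 0.31499 × 2.22508 = 0.701 atoms per formula unit.

0.701 Fe apfu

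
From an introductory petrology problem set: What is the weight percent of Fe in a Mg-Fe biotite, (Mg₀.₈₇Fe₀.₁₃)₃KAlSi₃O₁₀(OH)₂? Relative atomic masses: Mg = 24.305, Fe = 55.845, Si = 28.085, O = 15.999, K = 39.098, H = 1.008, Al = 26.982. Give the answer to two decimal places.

Molar mass of (Mg₀.₈₇Fe₀.₁₃)₃KAlSi₃O₁₀(OH)₂: 2.61×24.305 + 0.39×55.845 + 1×39.098 + 1×26.982 + 3×28.085 + 12×15.999 + 2×1.008 = 429.555 g/mol.
Mass of Fe per formula unit: 0.39 × 55.845 = 21.780 g.
Weight fraction Fe = 21.780 / 429.555 = 0.0507.

5.07 weight percent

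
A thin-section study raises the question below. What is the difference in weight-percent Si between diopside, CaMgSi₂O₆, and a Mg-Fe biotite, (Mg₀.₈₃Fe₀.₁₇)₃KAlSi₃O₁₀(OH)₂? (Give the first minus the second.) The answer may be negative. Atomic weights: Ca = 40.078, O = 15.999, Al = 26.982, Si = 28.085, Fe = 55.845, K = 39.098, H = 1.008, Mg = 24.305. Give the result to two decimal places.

6.50 percentage points

First mineral: 56.170 g Si in 216.547 g formula = 25.94 wt% Si.
Second mineral: 84.255 g Si in 433.339 g formula = 19.44 wt% Si.
25.94% − 19.44% gives a difference of 6.50 percentage points.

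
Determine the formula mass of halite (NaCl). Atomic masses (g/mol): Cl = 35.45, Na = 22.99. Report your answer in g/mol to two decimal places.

The formula mass is the sum 1*22.99 + 1*35.45.

58.44 g/mol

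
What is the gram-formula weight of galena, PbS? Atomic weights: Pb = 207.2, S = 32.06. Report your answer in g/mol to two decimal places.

Pb: 1 × 207.2 = 207.2000
S: 1 × 32.06 = 32.0600
Summing the contributions gives the formula mass.

239.26 g/mol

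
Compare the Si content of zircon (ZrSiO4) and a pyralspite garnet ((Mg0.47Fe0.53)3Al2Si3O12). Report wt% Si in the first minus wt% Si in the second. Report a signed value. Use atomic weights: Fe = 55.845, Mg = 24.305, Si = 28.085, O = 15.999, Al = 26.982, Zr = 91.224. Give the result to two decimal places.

-3.27 percentage points

Si in ZrSiO4: molar mass 183.305 g/mol; 1×28.085 = 28.085 g → 15.32 wt%.
Si in (Mg0.47Fe0.53)3Al2Si3O12: molar mass 453.271 g/mol; 3×28.085 = 84.255 g → 18.59 wt%.
Difference = 15.32 − 18.59 = -3.27 percentage points.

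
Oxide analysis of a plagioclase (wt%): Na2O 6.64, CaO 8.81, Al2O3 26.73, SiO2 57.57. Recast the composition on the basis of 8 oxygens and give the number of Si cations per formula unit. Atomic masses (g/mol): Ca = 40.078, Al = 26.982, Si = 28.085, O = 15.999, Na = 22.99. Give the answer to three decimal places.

Na2O: 6.64/61.979 = 0.10713 mol → 0.21426 mol Na, 0.10713 mol O.
CaO: 8.81/56.077 = 0.15711 mol → 0.15711 mol Ca, 0.15711 mol O.
Al2O3: 26.73/101.961 = 0.26216 mol → 0.52432 mol Al, 0.78648 mol O.
SiO2: 57.57/60.083 = 0.95817 mol → 0.95817 mol Si, 1.91634 mol O.
Total oxygen = 2.96706 mol. Normalization factor = 8/2.96706 = 2.69627.
Si per 8 O = 0.95817 × 2.69627 = 2.583.

2.583 Si apfu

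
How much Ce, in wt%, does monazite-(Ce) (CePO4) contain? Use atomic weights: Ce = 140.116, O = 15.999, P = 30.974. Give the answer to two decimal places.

59.60 wt%

Formula mass = 1·140.116 + 1·30.974 + 4·15.999 = 235.086 g/mol, of which 140.116 g is Ce.
So Ce makes up 140.116/235.086 = 0.5960 of the mass, i.e. 59.60%.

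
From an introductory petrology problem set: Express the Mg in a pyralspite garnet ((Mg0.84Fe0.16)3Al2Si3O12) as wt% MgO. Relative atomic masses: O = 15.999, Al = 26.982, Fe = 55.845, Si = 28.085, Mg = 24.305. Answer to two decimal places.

Formula mass = 418.261 g/mol.
2.52 Mg → 2.5200 mol MgO per formula unit; M(MgO) = 40.304, so MgO mass = 101.566 g.
101.566/418.261 × 100 = 24.28 wt%.

24.28 wt%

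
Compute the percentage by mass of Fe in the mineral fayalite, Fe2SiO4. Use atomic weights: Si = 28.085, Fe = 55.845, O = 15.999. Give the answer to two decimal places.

Molar mass of Fe2SiO4: 2×55.845 + 1×28.085 + 4×15.999 = 203.771 g/mol.
Mass of Fe per formula unit: 2 × 55.845 = 111.690 g.
Weight fraction Fe = 111.690 / 203.771 = 0.5481.

54.81 wt%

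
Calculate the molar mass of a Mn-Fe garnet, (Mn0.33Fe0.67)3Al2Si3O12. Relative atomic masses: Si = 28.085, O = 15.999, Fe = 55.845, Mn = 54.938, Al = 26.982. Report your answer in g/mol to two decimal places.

The formula mass is the sum 0.99*54.938 + 2.01*55.845 + 2*26.982 + 3*28.085 + 12*15.999.

496.84 g/mol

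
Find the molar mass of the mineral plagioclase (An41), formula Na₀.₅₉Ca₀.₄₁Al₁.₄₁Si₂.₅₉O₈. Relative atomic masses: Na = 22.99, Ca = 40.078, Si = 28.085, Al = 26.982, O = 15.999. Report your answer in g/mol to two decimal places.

268.77 g/mol

M = 0.59·22.99 + 0.41·40.078 + 1.41·26.982 + 2.59·28.085 + 8·15.999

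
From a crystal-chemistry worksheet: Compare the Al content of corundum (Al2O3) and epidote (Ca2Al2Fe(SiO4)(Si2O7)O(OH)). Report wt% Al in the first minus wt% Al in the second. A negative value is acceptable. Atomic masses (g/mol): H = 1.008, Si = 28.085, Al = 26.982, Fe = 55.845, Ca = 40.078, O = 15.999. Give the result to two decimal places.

Al in Al2O3: molar mass 101.961 g/mol; 2×26.982 = 53.964 g → 52.93 wt%.
Al in Ca2Al2Fe(SiO4)(Si2O7)O(OH): molar mass 483.215 g/mol; 2×26.982 = 53.964 g → 11.17 wt%.
Difference = 52.93 − 11.17 = 41.76 percentage points.

41.76 percentage points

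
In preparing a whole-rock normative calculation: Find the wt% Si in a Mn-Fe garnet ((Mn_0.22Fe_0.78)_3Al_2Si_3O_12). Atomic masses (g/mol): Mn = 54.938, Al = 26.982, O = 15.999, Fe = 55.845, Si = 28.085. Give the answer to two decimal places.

M((Mn_0.22Fe_0.78)_3Al_2Si_3O_12) = 497.143 g/mol.
Si contributes 3 × 28.085 = 84.255 g per mole.
84.255/497.143 = 0.1695 → 16.95%.

16.95 mass %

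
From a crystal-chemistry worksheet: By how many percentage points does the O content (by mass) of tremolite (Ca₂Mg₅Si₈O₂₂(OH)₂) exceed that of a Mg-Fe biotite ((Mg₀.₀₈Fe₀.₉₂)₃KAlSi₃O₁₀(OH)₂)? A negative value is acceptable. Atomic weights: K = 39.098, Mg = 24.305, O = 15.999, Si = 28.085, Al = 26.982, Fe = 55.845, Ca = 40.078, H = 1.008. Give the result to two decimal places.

9.20 percentage points

M(Ca₂Mg₅Si₈O₂₂(OH)₂) = 812.353 g/mol, so wt% O = 383.976/812.353 × 100 = 47.27%.
M((Mg₀.₀₈Fe₀.₉₂)₃KAlSi₃O₁₀(OH)₂) = 504.304 g/mol, so wt% O = 191.988/504.304 × 100 = 38.07%.
47.27 − 38.07 = 9.20 pp.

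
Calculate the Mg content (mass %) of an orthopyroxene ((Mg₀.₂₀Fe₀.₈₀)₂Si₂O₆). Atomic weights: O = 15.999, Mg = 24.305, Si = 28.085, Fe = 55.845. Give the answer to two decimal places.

3.87 mass %

Molar mass of (Mg₀.₂₀Fe₀.₈₀)₂Si₂O₆: 0.40×24.305 + 1.60×55.845 + 2×28.085 + 6×15.999 = 251.238 g/mol.
Mass of Mg per formula unit: 0.40 × 24.305 = 9.722 g.
Weight fraction Mg = 9.722 / 251.238 = 0.0387.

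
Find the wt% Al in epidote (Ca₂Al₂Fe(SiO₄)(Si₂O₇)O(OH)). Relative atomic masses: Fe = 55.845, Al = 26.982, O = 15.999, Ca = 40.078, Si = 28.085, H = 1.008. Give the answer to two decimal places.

11.17 mass %

Formula mass = 2×40.078 + 2×26.982 + 1×55.845 + 3×28.085 + 13×15.999 + 1×1.008 = 483.215 g/mol, of which 53.964 g is Al.
So Al makes up 53.964/483.215 = 0.1117 of the mass, i.e. 11.17%.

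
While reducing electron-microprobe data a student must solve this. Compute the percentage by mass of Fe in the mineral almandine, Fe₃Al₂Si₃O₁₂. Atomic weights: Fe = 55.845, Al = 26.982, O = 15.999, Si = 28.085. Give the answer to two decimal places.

33.66 mass %

M(Fe₃Al₂Si₃O₁₂) = 497.742 g/mol.
Fe contributes 3 × 55.845 = 167.535 g per mole.
167.535/497.742 = 0.3366 → 33.66%.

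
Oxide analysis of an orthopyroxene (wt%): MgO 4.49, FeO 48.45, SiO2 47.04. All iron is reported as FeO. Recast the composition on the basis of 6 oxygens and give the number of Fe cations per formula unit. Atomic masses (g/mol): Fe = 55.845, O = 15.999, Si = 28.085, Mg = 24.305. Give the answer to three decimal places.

1.721 Fe apfu

MgO (M=40.304): mol = 0.11140; Mg = 0.11140, O = 0.11140.
FeO (M=71.844): mol = 0.67438; Fe = 0.67438, O = 0.67438.
SiO2 (M=60.083): mol = 0.78292; Si = 0.78292, O = 1.56584.
ΣO = 2.35162; factor = 6/ΣO = 2.55143.
Fe apfu = 0.67438 × 2.55143 = 1.721.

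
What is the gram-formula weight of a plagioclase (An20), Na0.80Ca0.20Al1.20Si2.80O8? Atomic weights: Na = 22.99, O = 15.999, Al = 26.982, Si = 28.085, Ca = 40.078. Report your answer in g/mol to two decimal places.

265.42 g/mol

Na: 0.80 × 22.99 = 18.3920
Ca: 0.20 × 40.078 = 8.0156
Al: 1.20 × 26.982 = 32.3784
Si: 2.80 × 28.085 = 78.6380
O: 8 × 15.999 = 127.9920
Summing the contributions gives the formula mass.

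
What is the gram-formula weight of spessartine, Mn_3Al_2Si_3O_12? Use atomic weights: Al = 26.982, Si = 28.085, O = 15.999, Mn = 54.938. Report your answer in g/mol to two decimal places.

495.02 g/mol

M = 3×54.938 + 2×26.982 + 3×28.085 + 12×15.999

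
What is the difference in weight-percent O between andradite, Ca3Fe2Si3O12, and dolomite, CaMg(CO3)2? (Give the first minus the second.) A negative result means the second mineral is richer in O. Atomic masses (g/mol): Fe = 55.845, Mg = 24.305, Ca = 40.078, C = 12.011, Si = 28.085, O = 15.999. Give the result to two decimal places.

-14.28 percentage points

O in Ca3Fe2Si3O12: molar mass 508.167 g/mol; 12×15.999 = 191.988 g → 37.78 wt%.
O in CaMg(CO3)2: molar mass 184.399 g/mol; 6×15.999 = 95.994 g → 52.06 wt%.
Difference = 37.78 − 52.06 = -14.28 percentage points.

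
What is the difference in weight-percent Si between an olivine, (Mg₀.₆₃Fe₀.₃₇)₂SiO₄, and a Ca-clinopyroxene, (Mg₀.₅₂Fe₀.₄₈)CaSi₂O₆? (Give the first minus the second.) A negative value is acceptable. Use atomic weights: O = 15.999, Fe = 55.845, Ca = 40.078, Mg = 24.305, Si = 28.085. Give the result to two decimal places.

-7.12 percentage points

M((Mg₀.₆₃Fe₀.₃₇)₂SiO₄) = 164.031 g/mol, so wt% Si = 28.085/164.031 × 100 = 17.12%.
M((Mg₀.₅₂Fe₀.₄₈)CaSi₂O₆) = 231.686 g/mol, so wt% Si = 56.170/231.686 × 100 = 24.24%.
17.12 − 24.24 = -7.12 pp.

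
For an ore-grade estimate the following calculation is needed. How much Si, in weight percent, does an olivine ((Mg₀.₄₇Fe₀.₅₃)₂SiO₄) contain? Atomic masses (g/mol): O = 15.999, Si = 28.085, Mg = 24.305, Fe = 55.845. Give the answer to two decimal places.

16.13 weight percent

Molar mass of (Mg₀.₄₇Fe₀.₅₃)₂SiO₄: 0.94×24.305 + 1.06×55.845 + 1×28.085 + 4×15.999 = 174.123 g/mol.
Mass of Si per formula unit: 1 × 28.085 = 28.085 g.
Weight fraction Si = 28.085 / 174.123 = 0.1613.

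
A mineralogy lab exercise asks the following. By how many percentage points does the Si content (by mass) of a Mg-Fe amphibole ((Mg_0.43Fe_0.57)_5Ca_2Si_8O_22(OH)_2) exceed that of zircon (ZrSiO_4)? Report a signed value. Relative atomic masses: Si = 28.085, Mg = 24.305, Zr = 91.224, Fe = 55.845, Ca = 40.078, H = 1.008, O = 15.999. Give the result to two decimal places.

9.58 percentage points

Si in (Mg_0.43Fe_0.57)_5Ca_2Si_8O_22(OH)_2: molar mass 902.242 g/mol; 8×28.085 = 224.680 g → 24.90 wt%.
Si in ZrSiO_4: molar mass 183.305 g/mol; 1×28.085 = 28.085 g → 15.32 wt%.
Difference = 24.90 − 15.32 = 9.58 percentage points.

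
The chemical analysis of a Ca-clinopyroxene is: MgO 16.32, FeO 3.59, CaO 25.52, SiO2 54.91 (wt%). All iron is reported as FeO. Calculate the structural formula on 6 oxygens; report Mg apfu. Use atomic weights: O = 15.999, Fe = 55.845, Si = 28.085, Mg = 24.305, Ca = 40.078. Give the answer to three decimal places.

16.32 wt% MgO ÷ 40.304 g/mol = 0.40492 mol, giving 0.40492 Mg and 0.40492 O.
3.59 wt% FeO ÷ 71.844 g/mol = 0.04997 mol, giving 0.04997 Fe and 0.04997 O.
25.52 wt% CaO ÷ 56.077 g/mol = 0.45509 mol, giving 0.45509 Ca and 0.45509 O.
54.91 wt% SiO2 ÷ 60.083 g/mol = 0.91390 mol, giving 0.91390 Si and 1.82780 O.
Oxygen sums to 2.73778; scaling by 6/2.73778 = 2.19156 puts the formula on 6 O.
Mg: 0.40492 × 2.19156 = 0.887 atoms per formula unit.

0.887 Mg apfu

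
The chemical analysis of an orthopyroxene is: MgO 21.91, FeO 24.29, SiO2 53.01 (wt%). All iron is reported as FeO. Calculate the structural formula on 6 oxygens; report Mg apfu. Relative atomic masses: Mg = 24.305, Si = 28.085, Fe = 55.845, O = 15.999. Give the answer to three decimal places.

MgO: 21.91/40.304 = 0.54362 mol → 0.54362 mol Mg, 0.54362 mol O.
FeO: 24.29/71.844 = 0.33809 mol → 0.33809 mol Fe, 0.33809 mol O.
SiO2: 53.01/60.083 = 0.88228 mol → 0.88228 mol Si, 1.76456 mol O.
Total oxygen = 2.64627 mol. Normalization factor = 6/2.64627 = 2.26734.
Mg per 6 O = 0.54362 × 2.26734 = 1.233.

1.233 Mg apfu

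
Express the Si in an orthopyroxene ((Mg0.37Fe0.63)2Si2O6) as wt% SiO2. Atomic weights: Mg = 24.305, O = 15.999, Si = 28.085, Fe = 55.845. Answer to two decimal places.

Formula mass = 240.514 g/mol.
2 Si → 2.0000 mol SiO2 per formula unit; M(SiO2) = 60.083, so SiO2 mass = 120.166 g.
120.166/240.514 × 100 = 49.96 wt%.

49.96 wt%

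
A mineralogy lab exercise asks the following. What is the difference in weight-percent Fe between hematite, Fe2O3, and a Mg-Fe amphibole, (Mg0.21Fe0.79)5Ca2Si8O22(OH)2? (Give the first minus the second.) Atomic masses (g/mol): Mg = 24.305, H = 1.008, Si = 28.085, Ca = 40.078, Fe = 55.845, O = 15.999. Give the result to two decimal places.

46.40 percentage points

Fe in Fe2O3: molar mass 159.687 g/mol; 2×55.845 = 111.690 g → 69.94 wt%.
Fe in (Mg0.21Fe0.79)5Ca2Si8O22(OH)2: molar mass 936.936 g/mol; 3.95×55.845 = 220.588 g → 23.54 wt%.
Difference = 69.94 − 23.54 = 46.40 percentage points.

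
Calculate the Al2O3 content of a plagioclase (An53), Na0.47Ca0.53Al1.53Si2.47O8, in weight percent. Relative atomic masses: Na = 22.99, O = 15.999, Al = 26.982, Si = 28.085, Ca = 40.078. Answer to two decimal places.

28.82 wt%

Molar mass of Na0.47Ca0.53Al1.53Si2.47O8 = 0.47×22.99 + 0.53×40.078 + 1.53×26.982 + 2.47×28.085 + 8×15.999 = 270.691 g/mol.
Each formula unit contains 1.53 Al, equivalent to 1.53/2 = 0.7650 mol Al2O3.
M(Al2O3) = 2×26.982 + 3×15.999 = 101.961 g/mol.
Mass of Al2O3 per formula unit = 0.7650 × 101.961 = 78.000 g.
Al2O3 wt% = 78.000 / 270.691 × 100 = 28.82%.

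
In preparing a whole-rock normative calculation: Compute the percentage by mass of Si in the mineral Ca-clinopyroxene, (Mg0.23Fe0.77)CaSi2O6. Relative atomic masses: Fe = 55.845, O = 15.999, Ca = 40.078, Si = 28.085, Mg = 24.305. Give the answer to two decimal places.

23.32 weight percent

Molar mass of (Mg0.23Fe0.77)CaSi2O6: 0.23*24.305 + 0.77*55.845 + 1*40.078 + 2*28.085 + 6*15.999 = 240.833 g/mol.
Mass of Si per formula unit: 2 × 28.085 = 56.170 g.
Weight fraction Si = 56.170 / 240.833 = 0.2332.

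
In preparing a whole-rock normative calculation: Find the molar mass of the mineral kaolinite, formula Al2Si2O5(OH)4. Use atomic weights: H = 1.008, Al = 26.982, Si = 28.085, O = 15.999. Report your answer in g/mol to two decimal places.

258.16 g/mol

M = 2·26.982 + 2·28.085 + 9·15.999 + 4·1.008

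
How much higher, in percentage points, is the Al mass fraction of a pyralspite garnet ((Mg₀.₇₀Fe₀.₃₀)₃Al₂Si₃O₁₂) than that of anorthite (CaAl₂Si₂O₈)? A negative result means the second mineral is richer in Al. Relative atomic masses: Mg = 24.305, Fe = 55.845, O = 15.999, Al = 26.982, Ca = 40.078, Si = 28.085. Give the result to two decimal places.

First mineral: 53.964 g Al in 431.508 g formula = 12.51 wt% Al.
Second mineral: 53.964 g Al in 278.204 g formula = 19.40 wt% Al.
12.51% − 19.40% gives a difference of -6.89 percentage points.

-6.89 percentage points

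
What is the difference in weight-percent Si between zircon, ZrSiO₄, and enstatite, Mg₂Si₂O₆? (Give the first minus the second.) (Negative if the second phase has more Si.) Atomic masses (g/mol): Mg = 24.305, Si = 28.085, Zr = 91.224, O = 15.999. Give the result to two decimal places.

First mineral: 28.085 g Si in 183.305 g formula = 15.32 wt% Si.
Second mineral: 56.170 g Si in 200.774 g formula = 27.98 wt% Si.
15.32% − 27.98% gives a difference of -12.66 percentage points.

-12.66 percentage points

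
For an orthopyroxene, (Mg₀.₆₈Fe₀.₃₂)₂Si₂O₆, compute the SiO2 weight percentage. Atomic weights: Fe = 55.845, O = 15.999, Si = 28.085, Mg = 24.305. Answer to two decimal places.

54.38 wt%

Molar mass of (Mg₀.₆₈Fe₀.₃₂)₂Si₂O₆ = 1.36×24.305 + 0.64×55.845 + 2×28.085 + 6×15.999 = 220.960 g/mol.
Each formula unit contains 2 Si, equivalent to 2/1 = 2.0000 mol SiO2.
M(SiO2) = 1×28.085 + 2×15.999 = 60.083 g/mol.
Mass of SiO2 per formula unit = 2.0000 × 60.083 = 120.166 g.
SiO2 wt% = 120.166 / 220.960 × 100 = 54.38%.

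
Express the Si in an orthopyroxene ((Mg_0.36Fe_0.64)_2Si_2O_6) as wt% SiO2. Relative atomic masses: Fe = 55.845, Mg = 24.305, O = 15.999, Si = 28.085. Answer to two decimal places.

49.83 wt%

M((Mg_0.36Fe_0.64)_2Si_2O_6) = 241.145 g/mol; M(SiO2) = 60.083 g/mol.
Moles SiO2 per formula unit = 2 Si ÷ 1 = 2.0000.
SiO2 fraction = (2.0000 × 60.083) / 241.145 = 120.166/241.145 = 0.4983.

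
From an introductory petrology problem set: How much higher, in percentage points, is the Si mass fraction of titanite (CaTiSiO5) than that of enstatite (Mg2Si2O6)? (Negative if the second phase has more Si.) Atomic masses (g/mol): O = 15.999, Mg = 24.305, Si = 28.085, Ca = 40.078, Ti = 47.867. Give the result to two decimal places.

-13.65 percentage points

First mineral: 28.085 g Si in 196.025 g formula = 14.33 wt% Si.
Second mineral: 56.170 g Si in 200.774 g formula = 27.98 wt% Si.
14.33% − 27.98% gives a difference of -13.65 percentage points.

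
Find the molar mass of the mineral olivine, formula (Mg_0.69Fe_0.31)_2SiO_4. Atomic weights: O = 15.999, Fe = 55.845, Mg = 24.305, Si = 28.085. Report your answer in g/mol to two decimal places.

160.25 g/mol

Mg: 1.38 × 24.305 = 33.5409
Fe: 0.62 × 55.845 = 34.6239
Si: 1 × 28.085 = 28.0850
O: 4 × 15.999 = 63.9960
Summing the contributions gives the formula mass.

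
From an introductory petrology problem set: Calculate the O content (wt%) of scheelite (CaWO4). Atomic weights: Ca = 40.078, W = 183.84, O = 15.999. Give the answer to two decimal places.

M(CaWO4) = 287.914 g/mol.
O contributes 4 × 15.999 = 63.996 g per mole.
63.996/287.914 = 0.2223 → 22.23%.

22.23 wt%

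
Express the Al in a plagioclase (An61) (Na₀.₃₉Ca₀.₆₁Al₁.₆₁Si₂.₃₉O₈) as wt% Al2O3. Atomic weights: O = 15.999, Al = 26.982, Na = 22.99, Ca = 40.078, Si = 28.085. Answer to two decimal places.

Formula mass = 271.970 g/mol.
1.61 Al → 0.8050 mol Al2O3 per formula unit; M(Al2O3) = 101.961, so Al2O3 mass = 82.079 g.
82.079/271.970 × 100 = 30.18 wt%.

30.18 wt%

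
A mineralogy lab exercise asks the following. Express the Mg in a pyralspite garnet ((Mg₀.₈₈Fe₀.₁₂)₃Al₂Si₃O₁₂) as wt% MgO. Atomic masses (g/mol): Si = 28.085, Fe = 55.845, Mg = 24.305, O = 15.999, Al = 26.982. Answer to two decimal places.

25.67 wt%

M((Mg₀.₈₈Fe₀.₁₂)₃Al₂Si₃O₁₂) = 414.476 g/mol; M(MgO) = 40.304 g/mol.
Moles MgO per formula unit = 2.64 Mg ÷ 1 = 2.6400.
MgO fraction = (2.6400 × 40.304) / 414.476 = 106.403/414.476 = 0.2567.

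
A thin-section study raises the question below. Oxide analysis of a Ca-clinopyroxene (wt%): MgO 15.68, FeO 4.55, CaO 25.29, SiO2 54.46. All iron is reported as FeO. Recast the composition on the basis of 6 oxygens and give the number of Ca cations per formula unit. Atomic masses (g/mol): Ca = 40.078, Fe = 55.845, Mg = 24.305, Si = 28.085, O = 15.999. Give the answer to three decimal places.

0.996 Ca apfu

MgO: 15.68/40.304 = 0.38904 mol → 0.38904 mol Mg, 0.38904 mol O.
FeO: 4.55/71.844 = 0.06333 mol → 0.06333 mol Fe, 0.06333 mol O.
CaO: 25.29/56.077 = 0.45099 mol → 0.45099 mol Ca, 0.45099 mol O.
SiO2: 54.46/60.083 = 0.90641 mol → 0.90641 mol Si, 1.81282 mol O.
Total oxygen = 2.71618 mol. Normalization factor = 6/2.71618 = 2.20898.
Ca per 6 O = 0.45099 × 2.20898 = 0.996.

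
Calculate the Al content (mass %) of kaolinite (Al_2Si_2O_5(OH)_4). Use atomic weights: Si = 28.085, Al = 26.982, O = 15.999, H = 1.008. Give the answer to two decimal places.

Molar mass of Al_2Si_2O_5(OH)_4: 2×26.982 + 2×28.085 + 9×15.999 + 4×1.008 = 258.157 g/mol.
Mass of Al per formula unit: 2 × 26.982 = 53.964 g.
Weight fraction Al = 53.964 / 258.157 = 0.2090.

20.90 mass %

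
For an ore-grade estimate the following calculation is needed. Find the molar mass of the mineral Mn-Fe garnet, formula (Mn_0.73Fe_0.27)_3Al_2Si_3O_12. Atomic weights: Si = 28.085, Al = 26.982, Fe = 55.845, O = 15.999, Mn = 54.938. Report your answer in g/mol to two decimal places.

M = 2.19×54.938 + 0.81×55.845 + 2×26.982 + 3×28.085 + 12×15.999

495.76 g/mol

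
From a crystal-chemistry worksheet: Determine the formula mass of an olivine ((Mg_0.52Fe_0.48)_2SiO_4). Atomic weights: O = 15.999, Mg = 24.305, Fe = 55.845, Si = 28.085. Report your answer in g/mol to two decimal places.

170.97 g/mol

The formula mass is the sum 1.04·24.305 + 0.96·55.845 + 1·28.085 + 4·15.999.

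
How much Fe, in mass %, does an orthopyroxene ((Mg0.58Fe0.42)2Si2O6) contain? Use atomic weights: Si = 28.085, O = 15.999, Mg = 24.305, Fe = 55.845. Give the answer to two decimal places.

M((Mg0.58Fe0.42)2Si2O6) = 227.268 g/mol.
Fe contributes 0.84 × 55.845 = 46.910 g per mole.
46.910/227.268 = 0.2064 → 20.64%.

20.64 mass %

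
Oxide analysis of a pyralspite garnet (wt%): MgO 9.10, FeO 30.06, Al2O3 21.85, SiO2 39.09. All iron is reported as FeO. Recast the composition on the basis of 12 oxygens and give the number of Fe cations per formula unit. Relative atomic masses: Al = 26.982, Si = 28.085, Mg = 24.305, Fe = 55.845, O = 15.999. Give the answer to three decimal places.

MgO: 9.10/40.304 = 0.22578 mol → 0.22578 mol Mg, 0.22578 mol O.
FeO: 30.06/71.844 = 0.41841 mol → 0.41841 mol Fe, 0.41841 mol O.
Al2O3: 21.85/101.961 = 0.21430 mol → 0.42860 mol Al, 0.64290 mol O.
SiO2: 39.09/60.083 = 0.65060 mol → 0.65060 mol Si, 1.30120 mol O.
Total oxygen = 2.58829 mol. Normalization factor = 12/2.58829 = 4.63627.
Fe per 12 O = 0.41841 × 4.63627 = 1.940.

1.940 Fe apfu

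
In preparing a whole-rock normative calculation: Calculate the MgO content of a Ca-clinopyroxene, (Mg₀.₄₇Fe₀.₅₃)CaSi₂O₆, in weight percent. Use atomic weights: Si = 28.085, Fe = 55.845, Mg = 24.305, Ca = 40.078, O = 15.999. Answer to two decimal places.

Molar mass of (Mg₀.₄₇Fe₀.₅₃)CaSi₂O₆ = 0.47·24.305 + 0.53·55.845 + 1·40.078 + 2·28.085 + 6·15.999 = 233.263 g/mol.
Each formula unit contains 0.47 Mg, equivalent to 0.47/1 = 0.4700 mol MgO.
M(MgO) = 1×24.305 + 1×15.999 = 40.304 g/mol.
Mass of MgO per formula unit = 0.4700 × 40.304 = 18.943 g.
MgO wt% = 18.943 / 233.263 × 100 = 8.12%.

8.12 wt%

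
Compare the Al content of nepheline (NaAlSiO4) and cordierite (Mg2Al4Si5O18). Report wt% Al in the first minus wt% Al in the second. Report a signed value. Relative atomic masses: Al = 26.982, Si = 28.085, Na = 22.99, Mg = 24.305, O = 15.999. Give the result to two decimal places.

0.54 percentage points

Al in NaAlSiO4: molar mass 142.053 g/mol; 1×26.982 = 26.982 g → 18.99 wt%.
Al in Mg2Al4Si5O18: molar mass 584.945 g/mol; 4×26.982 = 107.928 g → 18.45 wt%.
Difference = 18.99 − 18.45 = 0.54 percentage points.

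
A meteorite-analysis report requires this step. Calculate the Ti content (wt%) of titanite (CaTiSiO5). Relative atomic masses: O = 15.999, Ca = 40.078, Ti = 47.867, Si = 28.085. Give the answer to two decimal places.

Formula mass = 1*40.078 + 1*47.867 + 1*28.085 + 5*15.999 = 196.025 g/mol, of which 47.867 g is Ti.
So Ti makes up 47.867/196.025 = 0.2442 of the mass, i.e. 24.42%.

24.42 wt%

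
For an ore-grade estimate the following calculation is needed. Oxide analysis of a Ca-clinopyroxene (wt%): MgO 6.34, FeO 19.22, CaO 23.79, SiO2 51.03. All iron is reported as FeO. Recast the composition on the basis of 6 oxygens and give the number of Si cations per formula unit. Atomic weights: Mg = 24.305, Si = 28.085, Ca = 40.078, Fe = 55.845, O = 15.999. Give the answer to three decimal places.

2.000 Si apfu

MgO (M=40.304): mol = 0.15730; Mg = 0.15730, O = 0.15730.
FeO (M=71.844): mol = 0.26752; Fe = 0.26752, O = 0.26752.
CaO (M=56.077): mol = 0.42424; Ca = 0.42424, O = 0.42424.
SiO2 (M=60.083): mol = 0.84933; Si = 0.84933, O = 1.69866.
ΣO = 2.54772; factor = 6/ΣO = 2.35505.
Si apfu = 0.84933 × 2.35505 = 2.000.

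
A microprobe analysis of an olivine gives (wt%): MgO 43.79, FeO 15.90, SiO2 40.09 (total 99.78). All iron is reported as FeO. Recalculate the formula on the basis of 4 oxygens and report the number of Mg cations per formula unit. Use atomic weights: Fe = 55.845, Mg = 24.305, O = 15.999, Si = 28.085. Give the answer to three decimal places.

1.645 Mg apfu

43.79 wt% MgO ÷ 40.304 g/mol = 1.08649 mol, giving 1.08649 Mg and 1.08649 O.
15.90 wt% FeO ÷ 71.844 g/mol = 0.22131 mol, giving 0.22131 Fe and 0.22131 O.
40.09 wt% SiO2 ÷ 60.083 g/mol = 0.66724 mol, giving 0.66724 Si and 1.33448 O.
Oxygen sums to 2.64228; scaling by 4/2.64228 = 1.51384 puts the formula on 4 O.
Mg: 1.08649 × 1.51384 = 1.645 atoms per formula unit.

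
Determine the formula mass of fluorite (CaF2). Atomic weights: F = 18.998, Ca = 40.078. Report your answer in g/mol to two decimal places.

78.07 g/mol

M = 1·40.078 + 2·18.998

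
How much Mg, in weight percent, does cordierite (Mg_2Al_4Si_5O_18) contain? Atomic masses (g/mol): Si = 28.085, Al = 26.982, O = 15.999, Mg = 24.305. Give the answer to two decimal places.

Formula mass = 2·24.305 + 4·26.982 + 5·28.085 + 18·15.999 = 584.945 g/mol, of which 48.610 g is Mg.
So Mg makes up 48.610/584.945 = 0.0831 of the mass, i.e. 8.31%.

8.31 weight percent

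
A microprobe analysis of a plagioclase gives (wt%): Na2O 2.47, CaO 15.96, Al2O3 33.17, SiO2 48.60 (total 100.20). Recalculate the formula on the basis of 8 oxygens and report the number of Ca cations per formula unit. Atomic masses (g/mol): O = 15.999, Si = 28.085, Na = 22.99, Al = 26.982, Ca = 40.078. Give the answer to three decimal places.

Na2O (M=61.979): mol = 0.03985; Na = 0.07970, O = 0.03985.
CaO (M=56.077): mol = 0.28461; Ca = 0.28461, O = 0.28461.
Al2O3 (M=101.961): mol = 0.32532; Al = 0.65064, O = 0.97596.
SiO2 (M=60.083): mol = 0.80888; Si = 0.80888, O = 1.61776.
ΣO = 2.91818; factor = 8/ΣO = 2.74143.
Ca apfu = 0.28461 × 2.74143 = 0.780.

0.780 Ca apfu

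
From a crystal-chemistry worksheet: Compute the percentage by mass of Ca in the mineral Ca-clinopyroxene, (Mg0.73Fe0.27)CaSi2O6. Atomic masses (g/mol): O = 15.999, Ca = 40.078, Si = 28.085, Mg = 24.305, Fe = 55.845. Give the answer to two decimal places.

Molar mass of (Mg0.73Fe0.27)CaSi2O6: 0.73*24.305 + 0.27*55.845 + 1*40.078 + 2*28.085 + 6*15.999 = 225.063 g/mol.
Mass of Ca per formula unit: 1 × 40.078 = 40.078 g.
Weight fraction Ca = 40.078 / 225.063 = 0.1781.

17.81 mass %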